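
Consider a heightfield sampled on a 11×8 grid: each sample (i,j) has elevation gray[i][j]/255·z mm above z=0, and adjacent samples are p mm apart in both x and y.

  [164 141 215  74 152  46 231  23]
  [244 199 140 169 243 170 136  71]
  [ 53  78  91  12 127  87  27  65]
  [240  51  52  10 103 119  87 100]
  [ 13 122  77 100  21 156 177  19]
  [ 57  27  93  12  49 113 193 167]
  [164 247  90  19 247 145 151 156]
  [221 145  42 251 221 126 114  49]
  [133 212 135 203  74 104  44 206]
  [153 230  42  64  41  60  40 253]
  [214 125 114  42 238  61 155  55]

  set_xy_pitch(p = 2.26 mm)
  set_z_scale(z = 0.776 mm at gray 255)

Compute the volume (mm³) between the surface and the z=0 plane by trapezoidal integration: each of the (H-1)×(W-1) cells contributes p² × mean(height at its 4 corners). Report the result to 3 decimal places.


height_mm = gray/255 × 0.776; cell vol = 2.26² × mean(4 corners)
unit = 2.26² × 0.776 / (4×255) = 0.00388578 mm³ per gray-sum
row 0: Σ corner-gray over 7 cells = 4334  → 16.8410
row 1: Σ corner-gray over 7 cells = 3391  → 13.1767
row 2: Σ corner-gray over 7 cells = 2146  → 8.3389
row 3: Σ corner-gray over 7 cells = 2522  → 9.7999
row 4: Σ corner-gray over 7 cells = 2536  → 9.8543
row 5: Σ corner-gray over 7 cells = 3316  → 12.8853
row 6: Σ corner-gray over 7 cells = 4186  → 16.2659
row 7: Σ corner-gray over 7 cells = 3951  → 15.3527
row 8: Σ corner-gray over 7 cells = 3243  → 12.6016
row 9: Σ corner-gray over 7 cells = 3099  → 12.0420
Σ rows: total corner-gray = 32724  → 127.1583 mm³

127.158


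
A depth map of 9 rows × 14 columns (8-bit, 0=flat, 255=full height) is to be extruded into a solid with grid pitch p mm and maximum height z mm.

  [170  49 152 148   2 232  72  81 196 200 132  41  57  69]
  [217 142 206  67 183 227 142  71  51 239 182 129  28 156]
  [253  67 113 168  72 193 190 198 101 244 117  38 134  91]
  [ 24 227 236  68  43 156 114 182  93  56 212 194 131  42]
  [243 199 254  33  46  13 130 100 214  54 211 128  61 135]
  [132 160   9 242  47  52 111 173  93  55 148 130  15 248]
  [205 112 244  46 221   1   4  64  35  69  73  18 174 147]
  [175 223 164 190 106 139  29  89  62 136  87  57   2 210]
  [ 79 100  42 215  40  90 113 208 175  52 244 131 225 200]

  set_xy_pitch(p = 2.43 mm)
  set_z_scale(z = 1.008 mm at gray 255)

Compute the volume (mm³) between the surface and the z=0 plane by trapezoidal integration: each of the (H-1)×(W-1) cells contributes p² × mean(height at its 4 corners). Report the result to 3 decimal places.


height_mm = gray/255 × 1.008; cell vol = 2.43² × mean(4 corners)
unit = 2.43² × 1.008 / (4×255) = 0.00583543 mm³ per gray-sum
row 0: Σ corner-gray over 13 cells = 6670  → 38.9223
row 1: Σ corner-gray over 13 cells = 7321  → 42.7212
row 2: Σ corner-gray over 13 cells = 7104  → 41.4549
row 3: Σ corner-gray over 13 cells = 6754  → 39.4125
row 4: Σ corner-gray over 13 cells = 6114  → 35.6778
row 5: Σ corner-gray over 13 cells = 5324  → 31.0678
row 6: Σ corner-gray over 13 cells = 5427  → 31.6689
row 7: Σ corner-gray over 13 cells = 6502  → 37.9420
Σ rows: total corner-gray = 51216  → 298.8674 mm³

298.867


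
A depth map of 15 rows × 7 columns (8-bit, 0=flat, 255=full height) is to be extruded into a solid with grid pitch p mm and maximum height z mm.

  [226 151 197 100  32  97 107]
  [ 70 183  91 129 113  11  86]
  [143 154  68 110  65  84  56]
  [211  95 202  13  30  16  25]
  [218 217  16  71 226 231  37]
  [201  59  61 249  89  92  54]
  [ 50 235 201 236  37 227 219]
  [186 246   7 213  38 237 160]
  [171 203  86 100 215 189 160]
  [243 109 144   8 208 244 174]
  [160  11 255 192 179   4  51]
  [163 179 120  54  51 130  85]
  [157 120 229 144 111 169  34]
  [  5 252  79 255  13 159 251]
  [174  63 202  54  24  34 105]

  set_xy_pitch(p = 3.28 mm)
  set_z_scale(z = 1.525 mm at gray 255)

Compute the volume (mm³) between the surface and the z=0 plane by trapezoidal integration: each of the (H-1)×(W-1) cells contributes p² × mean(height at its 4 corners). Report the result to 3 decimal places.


height_mm = gray/255 × 1.525; cell vol = 3.28² × mean(4 corners)
unit = 3.28² × 1.525 / (4×255) = 0.0160849 mm³ per gray-sum
row 0: Σ corner-gray over 6 cells = 2697  → 43.3809
row 1: Σ corner-gray over 6 cells = 2371  → 38.1372
row 2: Σ corner-gray over 6 cells = 2109  → 33.9230
row 3: Σ corner-gray over 6 cells = 2725  → 43.8313
row 4: Σ corner-gray over 6 cells = 3132  → 50.3778
row 5: Σ corner-gray over 6 cells = 3496  → 56.2327
row 6: Σ corner-gray over 6 cells = 3969  → 63.8408
row 7: Σ corner-gray over 6 cells = 3745  → 60.2378
row 8: Σ corner-gray over 6 cells = 3760  → 60.4791
row 9: Σ corner-gray over 6 cells = 3336  → 53.6591
row 10: Σ corner-gray over 6 cells = 2809  → 45.1824
row 11: Σ corner-gray over 6 cells = 3053  → 49.1071
row 12: Σ corner-gray over 6 cells = 3509  → 56.4418
row 13: Σ corner-gray over 6 cells = 2805  → 45.1180
Σ rows: total corner-gray = 43516  → 699.9489 mm³

699.949


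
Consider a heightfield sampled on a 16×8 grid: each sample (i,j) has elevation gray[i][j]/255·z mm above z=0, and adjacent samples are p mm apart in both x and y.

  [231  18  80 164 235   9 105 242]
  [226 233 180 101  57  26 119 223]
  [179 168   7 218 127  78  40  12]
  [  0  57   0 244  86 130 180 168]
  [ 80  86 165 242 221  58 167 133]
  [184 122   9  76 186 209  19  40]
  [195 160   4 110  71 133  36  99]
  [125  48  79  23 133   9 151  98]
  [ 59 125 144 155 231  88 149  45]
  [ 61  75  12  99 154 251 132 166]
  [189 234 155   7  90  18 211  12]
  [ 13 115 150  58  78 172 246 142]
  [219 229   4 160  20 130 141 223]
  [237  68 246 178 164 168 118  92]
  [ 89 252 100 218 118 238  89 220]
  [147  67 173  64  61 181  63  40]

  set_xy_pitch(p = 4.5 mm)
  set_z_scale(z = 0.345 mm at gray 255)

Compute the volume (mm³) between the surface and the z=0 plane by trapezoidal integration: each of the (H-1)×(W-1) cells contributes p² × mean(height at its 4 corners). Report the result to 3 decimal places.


height_mm = gray/255 × 0.345; cell vol = 4.5² × mean(4 corners)
unit = 4.5² × 0.345 / (4×255) = 0.00684926 mm³ per gray-sum
row 0: Σ corner-gray over 7 cells = 3576  → 24.4930
row 1: Σ corner-gray over 7 cells = 3348  → 22.9313
row 2: Σ corner-gray over 7 cells = 3029  → 20.7464
row 3: Σ corner-gray over 7 cells = 3653  → 25.0204
row 4: Σ corner-gray over 7 cells = 3557  → 24.3628
row 5: Σ corner-gray over 7 cells = 2788  → 19.0957
row 6: Σ corner-gray over 7 cells = 2431  → 16.6506
row 7: Σ corner-gray over 7 cells = 2997  → 20.5272
row 8: Σ corner-gray over 7 cells = 3561  → 24.3902
row 9: Σ corner-gray over 7 cells = 3304  → 22.6300
row 10: Σ corner-gray over 7 cells = 3424  → 23.4519
row 11: Σ corner-gray over 7 cells = 3603  → 24.6779
row 12: Σ corner-gray over 7 cells = 4023  → 27.5546
row 13: Σ corner-gray over 7 cells = 4552  → 31.1779
row 14: Σ corner-gray over 7 cells = 3744  → 25.6436
Σ rows: total corner-gray = 51590  → 353.3536 mm³

353.354


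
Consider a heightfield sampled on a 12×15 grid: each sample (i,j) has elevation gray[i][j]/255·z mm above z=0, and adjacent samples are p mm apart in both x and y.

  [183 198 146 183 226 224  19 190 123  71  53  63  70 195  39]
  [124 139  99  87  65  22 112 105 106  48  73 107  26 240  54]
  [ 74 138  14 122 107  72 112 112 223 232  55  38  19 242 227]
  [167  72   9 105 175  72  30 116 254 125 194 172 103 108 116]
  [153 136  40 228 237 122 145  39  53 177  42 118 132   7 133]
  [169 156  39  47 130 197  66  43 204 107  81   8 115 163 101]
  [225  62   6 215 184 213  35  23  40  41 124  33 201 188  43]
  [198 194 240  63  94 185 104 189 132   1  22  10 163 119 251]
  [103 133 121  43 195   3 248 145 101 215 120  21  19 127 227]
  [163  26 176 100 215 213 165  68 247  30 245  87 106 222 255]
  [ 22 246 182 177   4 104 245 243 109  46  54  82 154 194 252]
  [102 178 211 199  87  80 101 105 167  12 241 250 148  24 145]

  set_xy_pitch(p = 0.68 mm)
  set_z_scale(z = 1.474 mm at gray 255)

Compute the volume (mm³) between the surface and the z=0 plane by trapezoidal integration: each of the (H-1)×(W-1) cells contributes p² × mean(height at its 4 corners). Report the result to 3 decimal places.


height_mm = gray/255 × 1.474; cell vol = 0.68² × mean(4 corners)
unit = 0.68² × 1.474 / (4×255) = 0.000668213 mm³ per gray-sum
row 0: Σ corner-gray over 14 cells = 6380  → 4.2632
row 1: Σ corner-gray over 14 cells = 5909  → 3.9485
row 2: Σ corner-gray over 14 cells = 6626  → 4.4276
row 3: Σ corner-gray over 14 cells = 6591  → 4.4042
row 4: Σ corner-gray over 14 cells = 6220  → 4.1563
row 5: Σ corner-gray over 14 cells = 5980  → 3.9959
row 6: Σ corner-gray over 14 cells = 6479  → 4.3294
row 7: Σ corner-gray over 14 cells = 6793  → 4.5392
row 8: Σ corner-gray over 14 cells = 7530  → 5.0316
row 9: Σ corner-gray over 14 cells = 8172  → 5.4606
row 10: Σ corner-gray over 14 cells = 7807  → 5.2167
Σ rows: total corner-gray = 74487  → 49.7732 mm³

49.773


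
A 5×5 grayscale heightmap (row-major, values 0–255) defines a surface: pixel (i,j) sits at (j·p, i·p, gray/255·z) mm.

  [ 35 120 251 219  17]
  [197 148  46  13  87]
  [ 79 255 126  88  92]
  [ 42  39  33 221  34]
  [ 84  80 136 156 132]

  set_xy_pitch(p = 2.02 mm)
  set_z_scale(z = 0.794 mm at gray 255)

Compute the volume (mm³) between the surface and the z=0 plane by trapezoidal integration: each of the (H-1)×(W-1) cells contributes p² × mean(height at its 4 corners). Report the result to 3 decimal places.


22.647

height_mm = gray/255 × 0.794; cell vol = 2.02² × mean(4 corners)
unit = 2.02² × 0.794 / (4×255) = 0.00317631 mm³ per gray-sum
row 0: Σ corner-gray over 4 cells = 1930  → 6.1303
row 1: Σ corner-gray over 4 cells = 1807  → 5.7396
row 2: Σ corner-gray over 4 cells = 1771  → 5.6252
row 3: Σ corner-gray over 4 cells = 1622  → 5.1520
Σ rows: total corner-gray = 7130  → 22.6471 mm³


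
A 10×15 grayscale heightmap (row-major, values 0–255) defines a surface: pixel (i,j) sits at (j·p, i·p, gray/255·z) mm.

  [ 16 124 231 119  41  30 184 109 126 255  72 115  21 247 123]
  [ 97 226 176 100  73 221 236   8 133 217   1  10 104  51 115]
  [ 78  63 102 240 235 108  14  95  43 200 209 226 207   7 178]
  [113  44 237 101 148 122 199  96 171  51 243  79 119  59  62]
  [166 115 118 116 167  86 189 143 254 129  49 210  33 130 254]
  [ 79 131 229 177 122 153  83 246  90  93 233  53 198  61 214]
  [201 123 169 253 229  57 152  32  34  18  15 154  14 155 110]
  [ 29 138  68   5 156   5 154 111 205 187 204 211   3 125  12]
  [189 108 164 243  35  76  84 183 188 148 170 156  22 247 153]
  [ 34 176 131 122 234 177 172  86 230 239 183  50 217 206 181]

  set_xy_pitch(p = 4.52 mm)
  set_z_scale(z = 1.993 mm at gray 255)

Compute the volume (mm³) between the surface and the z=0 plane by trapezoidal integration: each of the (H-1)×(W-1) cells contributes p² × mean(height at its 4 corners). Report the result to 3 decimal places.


height_mm = gray/255 × 1.993; cell vol = 4.52² × mean(4 corners)
unit = 4.52² × 1.993 / (4×255) = 0.0399194 mm³ per gray-sum
row 0: Σ corner-gray over 14 cells = 6811  → 271.8910
row 1: Σ corner-gray over 14 cells = 7078  → 282.5495
row 2: Σ corner-gray over 14 cells = 7267  → 290.0943
row 3: Σ corner-gray over 14 cells = 7411  → 295.8427
row 4: Σ corner-gray over 14 cells = 7929  → 316.5209
row 5: Σ corner-gray over 14 cells = 7152  → 285.5035
row 6: Σ corner-gray over 14 cells = 6306  → 251.7317
row 7: Σ corner-gray over 14 cells = 7175  → 286.4217
row 8: Σ corner-gray over 14 cells = 8651  → 345.3427
Σ rows: total corner-gray = 65780  → 2625.8981 mm³

2625.898


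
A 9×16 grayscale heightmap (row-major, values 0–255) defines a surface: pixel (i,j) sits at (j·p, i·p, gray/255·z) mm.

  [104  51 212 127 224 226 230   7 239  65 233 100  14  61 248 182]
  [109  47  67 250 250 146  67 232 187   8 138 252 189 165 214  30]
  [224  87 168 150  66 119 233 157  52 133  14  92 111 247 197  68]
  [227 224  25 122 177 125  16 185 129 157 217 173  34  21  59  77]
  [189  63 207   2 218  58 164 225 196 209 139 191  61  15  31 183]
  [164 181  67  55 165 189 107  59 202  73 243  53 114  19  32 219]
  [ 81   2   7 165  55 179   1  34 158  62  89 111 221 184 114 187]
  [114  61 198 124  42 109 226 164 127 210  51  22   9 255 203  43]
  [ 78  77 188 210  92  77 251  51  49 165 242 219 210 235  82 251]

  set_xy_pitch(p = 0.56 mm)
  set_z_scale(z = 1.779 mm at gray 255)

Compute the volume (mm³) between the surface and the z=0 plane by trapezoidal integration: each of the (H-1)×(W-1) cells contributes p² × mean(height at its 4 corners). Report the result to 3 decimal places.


33.751

height_mm = gray/255 × 1.779; cell vol = 0.56² × mean(4 corners)
unit = 0.56² × 1.779 / (4×255) = 0.000546955 mm³ per gray-sum
row 0: Σ corner-gray over 15 cells = 8923  → 4.8805
row 1: Σ corner-gray over 15 cells = 8507  → 4.6529
row 2: Σ corner-gray over 15 cells = 7576  → 4.1437
row 3: Σ corner-gray over 15 cells = 7562  → 4.1361
row 4: Σ corner-gray over 15 cells = 7431  → 4.0644
row 5: Σ corner-gray over 15 cells = 6533  → 3.5733
row 6: Σ corner-gray over 15 cells = 6791  → 3.7144
row 7: Σ corner-gray over 15 cells = 8384  → 4.5857
Σ rows: total corner-gray = 61707  → 33.7510 mm³


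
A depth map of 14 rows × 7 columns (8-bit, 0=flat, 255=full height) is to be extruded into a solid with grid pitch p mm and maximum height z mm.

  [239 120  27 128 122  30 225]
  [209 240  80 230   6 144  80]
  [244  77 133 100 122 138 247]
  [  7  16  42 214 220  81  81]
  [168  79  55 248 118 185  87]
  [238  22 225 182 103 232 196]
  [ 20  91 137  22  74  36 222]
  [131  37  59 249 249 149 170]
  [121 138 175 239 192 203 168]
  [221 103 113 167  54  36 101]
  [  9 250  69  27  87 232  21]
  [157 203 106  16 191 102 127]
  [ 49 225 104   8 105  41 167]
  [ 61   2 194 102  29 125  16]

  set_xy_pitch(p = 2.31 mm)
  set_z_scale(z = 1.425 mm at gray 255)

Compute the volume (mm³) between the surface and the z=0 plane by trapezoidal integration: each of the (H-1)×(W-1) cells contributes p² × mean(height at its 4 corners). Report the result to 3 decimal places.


height_mm = gray/255 × 1.425; cell vol = 2.31² × mean(4 corners)
unit = 2.31² × 1.425 / (4×255) = 0.00745485 mm³ per gray-sum
row 0: Σ corner-gray over 6 cells = 3007  → 22.4167
row 1: Σ corner-gray over 6 cells = 3320  → 24.7501
row 2: Σ corner-gray over 6 cells = 2865  → 21.3581
row 3: Σ corner-gray over 6 cells = 2859  → 21.3134
row 4: Σ corner-gray over 6 cells = 3587  → 26.7405
row 5: Σ corner-gray over 6 cells = 2924  → 21.7980
row 6: Σ corner-gray over 6 cells = 2749  → 20.4934
row 7: Σ corner-gray over 6 cells = 3970  → 29.5957
row 8: Σ corner-gray over 6 cells = 3451  → 25.7267
row 9: Σ corner-gray over 6 cells = 2628  → 19.5913
row 10: Σ corner-gray over 6 cells = 2880  → 21.4700
row 11: Σ corner-gray over 6 cells = 2702  → 20.1430
row 12: Σ corner-gray over 6 cells = 2163  → 16.1248
Σ rows: total corner-gray = 39105  → 291.5217 mm³

291.522


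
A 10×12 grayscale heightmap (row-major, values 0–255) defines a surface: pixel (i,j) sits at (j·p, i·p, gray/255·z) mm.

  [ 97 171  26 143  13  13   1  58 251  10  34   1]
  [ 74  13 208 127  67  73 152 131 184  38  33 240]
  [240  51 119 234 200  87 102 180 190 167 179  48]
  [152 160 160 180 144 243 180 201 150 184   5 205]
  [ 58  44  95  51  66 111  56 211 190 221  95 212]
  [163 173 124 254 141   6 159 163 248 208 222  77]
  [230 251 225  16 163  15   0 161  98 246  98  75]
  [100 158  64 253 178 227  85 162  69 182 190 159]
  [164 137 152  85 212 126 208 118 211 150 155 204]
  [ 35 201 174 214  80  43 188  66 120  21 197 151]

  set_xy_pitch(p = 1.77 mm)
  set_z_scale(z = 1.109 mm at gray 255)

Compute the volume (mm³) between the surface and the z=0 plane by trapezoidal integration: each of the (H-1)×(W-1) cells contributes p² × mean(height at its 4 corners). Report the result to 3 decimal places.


186.098

height_mm = gray/255 × 1.109; cell vol = 1.77² × mean(4 corners)
unit = 1.77² × 1.109 / (4×255) = 0.00340626 mm³ per gray-sum
row 0: Σ corner-gray over 11 cells = 3904  → 13.2980
row 1: Σ corner-gray over 11 cells = 5672  → 19.3203
row 2: Σ corner-gray over 11 cells = 6877  → 23.4249
row 3: Σ corner-gray over 11 cells = 6121  → 20.8497
row 4: Σ corner-gray over 11 cells = 6186  → 21.0711
row 5: Σ corner-gray over 11 cells = 6487  → 22.0964
row 6: Σ corner-gray over 11 cells = 6246  → 21.2755
row 7: Σ corner-gray over 11 cells = 6871  → 23.4044
row 8: Σ corner-gray over 11 cells = 6270  → 21.3573
Σ rows: total corner-gray = 54634  → 186.0977 mm³


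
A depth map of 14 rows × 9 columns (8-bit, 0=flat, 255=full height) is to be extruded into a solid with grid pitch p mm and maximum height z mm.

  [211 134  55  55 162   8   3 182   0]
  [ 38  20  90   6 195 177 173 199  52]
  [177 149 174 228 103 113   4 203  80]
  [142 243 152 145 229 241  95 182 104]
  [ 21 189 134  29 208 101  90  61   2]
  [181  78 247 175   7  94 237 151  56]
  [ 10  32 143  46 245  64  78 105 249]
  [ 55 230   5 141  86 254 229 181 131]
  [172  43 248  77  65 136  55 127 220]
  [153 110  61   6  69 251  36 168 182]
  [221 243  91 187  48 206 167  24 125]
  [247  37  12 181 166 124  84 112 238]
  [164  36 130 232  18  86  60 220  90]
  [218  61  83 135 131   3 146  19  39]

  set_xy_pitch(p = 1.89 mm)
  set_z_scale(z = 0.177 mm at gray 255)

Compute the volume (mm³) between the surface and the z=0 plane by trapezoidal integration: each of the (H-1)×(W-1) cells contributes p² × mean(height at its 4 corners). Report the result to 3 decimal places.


height_mm = gray/255 × 0.177; cell vol = 1.89² × mean(4 corners)
unit = 1.89² × 0.177 / (4×255) = 0.000619864 mm³ per gray-sum
row 0: Σ corner-gray over 8 cells = 3219  → 1.9953
row 1: Σ corner-gray over 8 cells = 4015  → 2.4888
row 2: Σ corner-gray over 8 cells = 5025  → 3.1148
row 3: Σ corner-gray over 8 cells = 4467  → 2.7689
row 4: Σ corner-gray over 8 cells = 3862  → 2.3939
row 5: Σ corner-gray over 8 cells = 3900  → 2.4175
row 6: Σ corner-gray over 8 cells = 4123  → 2.5557
row 7: Σ corner-gray over 8 cells = 4332  → 2.6853
row 8: Σ corner-gray over 8 cells = 3631  → 2.2507
row 9: Σ corner-gray over 8 cells = 4015  → 2.4888
row 10: Σ corner-gray over 8 cells = 4195  → 2.6003
row 11: Σ corner-gray over 8 cells = 3735  → 2.3152
row 12: Σ corner-gray over 8 cells = 3231  → 2.0028
Σ rows: total corner-gray = 51750  → 32.0780 mm³

32.078


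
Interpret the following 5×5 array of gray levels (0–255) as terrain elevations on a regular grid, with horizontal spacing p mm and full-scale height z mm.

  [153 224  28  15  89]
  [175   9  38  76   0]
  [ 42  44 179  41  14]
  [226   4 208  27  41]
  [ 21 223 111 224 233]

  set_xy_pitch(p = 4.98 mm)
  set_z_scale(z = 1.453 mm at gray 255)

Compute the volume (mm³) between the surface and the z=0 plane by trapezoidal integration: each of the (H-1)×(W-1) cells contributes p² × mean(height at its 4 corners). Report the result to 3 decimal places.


height_mm = gray/255 × 1.453; cell vol = 4.98² × mean(4 corners)
unit = 4.98² × 1.453 / (4×255) = 0.0353284 mm³ per gray-sum
row 0: Σ corner-gray over 4 cells = 1197  → 42.2881
row 1: Σ corner-gray over 4 cells = 1005  → 35.5051
row 2: Σ corner-gray over 4 cells = 1329  → 46.9515
row 3: Σ corner-gray over 4 cells = 2115  → 74.7196
Σ rows: total corner-gray = 5646  → 199.4642 mm³

199.464


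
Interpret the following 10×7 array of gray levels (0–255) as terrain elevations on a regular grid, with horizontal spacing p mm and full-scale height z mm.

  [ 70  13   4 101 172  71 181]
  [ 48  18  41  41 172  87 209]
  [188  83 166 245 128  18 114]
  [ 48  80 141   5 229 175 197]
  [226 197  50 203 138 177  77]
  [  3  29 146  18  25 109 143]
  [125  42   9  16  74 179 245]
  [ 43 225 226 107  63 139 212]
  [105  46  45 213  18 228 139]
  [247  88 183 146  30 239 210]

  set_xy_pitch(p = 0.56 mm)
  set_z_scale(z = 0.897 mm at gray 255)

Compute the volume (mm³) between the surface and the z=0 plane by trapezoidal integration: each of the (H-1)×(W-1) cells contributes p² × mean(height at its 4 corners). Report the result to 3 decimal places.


6.743

height_mm = gray/255 × 0.897; cell vol = 0.56² × mean(4 corners)
unit = 0.56² × 0.897 / (4×255) = 0.000275784 mm³ per gray-sum
row 0: Σ corner-gray over 6 cells = 1948  → 0.5372
row 1: Σ corner-gray over 6 cells = 2557  → 0.7052
row 2: Σ corner-gray over 6 cells = 3087  → 0.8513
row 3: Σ corner-gray over 6 cells = 3338  → 0.9206
row 4: Σ corner-gray over 6 cells = 2633  → 0.7261
row 5: Σ corner-gray over 6 cells = 1810  → 0.4992
row 6: Σ corner-gray over 6 cells = 2785  → 0.7681
row 7: Σ corner-gray over 6 cells = 3119  → 0.8602
row 8: Σ corner-gray over 6 cells = 3173  → 0.8751
Σ rows: total corner-gray = 24450  → 6.7429 mm³


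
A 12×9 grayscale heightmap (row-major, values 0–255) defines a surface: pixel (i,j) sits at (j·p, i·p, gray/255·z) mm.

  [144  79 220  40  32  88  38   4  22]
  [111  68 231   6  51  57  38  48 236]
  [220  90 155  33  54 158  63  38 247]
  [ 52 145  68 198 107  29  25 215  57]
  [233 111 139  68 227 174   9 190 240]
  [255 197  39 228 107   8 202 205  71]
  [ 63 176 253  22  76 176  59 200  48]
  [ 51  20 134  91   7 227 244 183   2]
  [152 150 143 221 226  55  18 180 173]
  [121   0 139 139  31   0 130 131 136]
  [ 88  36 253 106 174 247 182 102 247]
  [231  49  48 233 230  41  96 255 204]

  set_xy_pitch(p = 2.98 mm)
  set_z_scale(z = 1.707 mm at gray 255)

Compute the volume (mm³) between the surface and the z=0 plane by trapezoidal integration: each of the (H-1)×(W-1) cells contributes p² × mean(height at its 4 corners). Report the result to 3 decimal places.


629.553

height_mm = gray/255 × 1.707; cell vol = 2.98² × mean(4 corners)
unit = 2.98² × 1.707 / (4×255) = 0.0148616 mm³ per gray-sum
row 0: Σ corner-gray over 8 cells = 2513  → 37.3472
row 1: Σ corner-gray over 8 cells = 2994  → 44.4957
row 2: Σ corner-gray over 8 cells = 3332  → 49.5189
row 3: Σ corner-gray over 8 cells = 3992  → 59.3275
row 4: Σ corner-gray over 8 cells = 4607  → 68.4674
row 5: Σ corner-gray over 8 cells = 4333  → 64.3954
row 6: Σ corner-gray over 8 cells = 3900  → 57.9603
row 7: Σ corner-gray over 8 cells = 4176  → 62.0621
row 8: Σ corner-gray over 8 cells = 3708  → 55.1069
row 9: Σ corner-gray over 8 cells = 3932  → 58.4359
row 10: Σ corner-gray over 8 cells = 4874  → 72.4355
Σ rows: total corner-gray = 42361  → 629.5527 mm³


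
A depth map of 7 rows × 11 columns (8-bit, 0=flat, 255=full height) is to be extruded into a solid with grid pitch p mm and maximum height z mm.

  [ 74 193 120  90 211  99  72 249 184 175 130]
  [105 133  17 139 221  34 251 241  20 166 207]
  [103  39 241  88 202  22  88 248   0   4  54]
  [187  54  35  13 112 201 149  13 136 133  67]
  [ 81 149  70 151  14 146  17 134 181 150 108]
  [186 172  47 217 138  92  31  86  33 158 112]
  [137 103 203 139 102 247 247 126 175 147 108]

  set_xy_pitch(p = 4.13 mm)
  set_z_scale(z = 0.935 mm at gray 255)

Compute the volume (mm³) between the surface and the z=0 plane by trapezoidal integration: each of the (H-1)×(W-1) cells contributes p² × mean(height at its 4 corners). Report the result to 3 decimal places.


446.815

height_mm = gray/255 × 0.935; cell vol = 4.13² × mean(4 corners)
unit = 4.13² × 0.935 / (4×255) = 0.0156355 mm³ per gray-sum
row 0: Σ corner-gray over 10 cells = 5746  → 89.8415
row 1: Σ corner-gray over 10 cells = 4777  → 74.6907
row 2: Σ corner-gray over 10 cells = 3967  → 62.0260
row 3: Σ corner-gray over 10 cells = 4159  → 65.0280
row 4: Σ corner-gray over 10 cells = 4459  → 69.7187
row 5: Σ corner-gray over 10 cells = 5469  → 85.5105
Σ rows: total corner-gray = 28577  → 446.8154 mm³


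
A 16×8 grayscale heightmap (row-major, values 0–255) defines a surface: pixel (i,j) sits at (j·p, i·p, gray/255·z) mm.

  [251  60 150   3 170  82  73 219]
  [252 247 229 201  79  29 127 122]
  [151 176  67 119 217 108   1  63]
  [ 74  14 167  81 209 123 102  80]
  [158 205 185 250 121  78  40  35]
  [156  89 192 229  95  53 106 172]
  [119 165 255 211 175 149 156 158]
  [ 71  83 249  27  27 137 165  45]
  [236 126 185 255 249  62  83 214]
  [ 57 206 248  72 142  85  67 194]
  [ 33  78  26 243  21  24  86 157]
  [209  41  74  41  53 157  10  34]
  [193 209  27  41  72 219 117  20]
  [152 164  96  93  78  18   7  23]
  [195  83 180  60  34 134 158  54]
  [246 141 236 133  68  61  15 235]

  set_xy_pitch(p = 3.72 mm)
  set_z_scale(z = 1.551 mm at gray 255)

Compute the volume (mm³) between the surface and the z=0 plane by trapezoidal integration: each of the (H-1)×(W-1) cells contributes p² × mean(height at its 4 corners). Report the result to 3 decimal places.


height_mm = gray/255 × 1.551; cell vol = 3.72² × mean(4 corners)
unit = 3.72² × 1.551 / (4×255) = 0.0210425 mm³ per gray-sum
row 0: Σ corner-gray over 7 cells = 3744  → 78.7832
row 1: Σ corner-gray over 7 cells = 3788  → 79.7090
row 2: Σ corner-gray over 7 cells = 3136  → 65.9893
row 3: Σ corner-gray over 7 cells = 3497  → 73.5857
row 4: Σ corner-gray over 7 cells = 3807  → 80.1088
row 5: Σ corner-gray over 7 cells = 4355  → 91.6401
row 6: Σ corner-gray over 7 cells = 3991  → 83.9807
row 7: Σ corner-gray over 7 cells = 3862  → 81.2662
row 8: Σ corner-gray over 7 cells = 4261  → 89.6621
row 9: Σ corner-gray over 7 cells = 3037  → 63.9061
row 10: Σ corner-gray over 7 cells = 2141  → 45.0520
row 11: Σ corner-gray over 7 cells = 2578  → 54.2476
row 12: Σ corner-gray over 7 cells = 2670  → 56.1835
row 13: Σ corner-gray over 7 cells = 2634  → 55.4260
row 14: Σ corner-gray over 7 cells = 3336  → 70.1978
Σ rows: total corner-gray = 50837  → 1069.7380 mm³

1069.738


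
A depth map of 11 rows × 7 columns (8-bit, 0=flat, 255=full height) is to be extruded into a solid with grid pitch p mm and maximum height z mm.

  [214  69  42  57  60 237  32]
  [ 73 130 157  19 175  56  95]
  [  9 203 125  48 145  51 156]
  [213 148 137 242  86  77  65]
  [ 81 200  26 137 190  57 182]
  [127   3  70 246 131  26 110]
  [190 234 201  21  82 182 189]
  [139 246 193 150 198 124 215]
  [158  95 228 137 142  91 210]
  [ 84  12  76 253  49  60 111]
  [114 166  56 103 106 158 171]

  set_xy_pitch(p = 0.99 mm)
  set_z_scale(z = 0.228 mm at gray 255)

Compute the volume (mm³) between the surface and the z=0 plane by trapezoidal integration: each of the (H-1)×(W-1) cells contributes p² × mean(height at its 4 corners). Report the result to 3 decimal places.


height_mm = gray/255 × 0.228; cell vol = 0.99² × mean(4 corners)
unit = 0.99² × 0.228 / (4×255) = 0.000219081 mm³ per gray-sum
row 0: Σ corner-gray over 6 cells = 2418  → 0.5297
row 1: Σ corner-gray over 6 cells = 2551  → 0.5589
row 2: Σ corner-gray over 6 cells = 2967  → 0.6500
row 3: Σ corner-gray over 6 cells = 3141  → 0.6881
row 4: Σ corner-gray over 6 cells = 2672  → 0.5854
row 5: Σ corner-gray over 6 cells = 3008  → 0.6590
row 6: Σ corner-gray over 6 cells = 3995  → 0.8752
row 7: Σ corner-gray over 6 cells = 3930  → 0.8610
row 8: Σ corner-gray over 6 cells = 2849  → 0.6242
row 9: Σ corner-gray over 6 cells = 2558  → 0.5604
Σ rows: total corner-gray = 30089  → 6.5919 mm³

6.592


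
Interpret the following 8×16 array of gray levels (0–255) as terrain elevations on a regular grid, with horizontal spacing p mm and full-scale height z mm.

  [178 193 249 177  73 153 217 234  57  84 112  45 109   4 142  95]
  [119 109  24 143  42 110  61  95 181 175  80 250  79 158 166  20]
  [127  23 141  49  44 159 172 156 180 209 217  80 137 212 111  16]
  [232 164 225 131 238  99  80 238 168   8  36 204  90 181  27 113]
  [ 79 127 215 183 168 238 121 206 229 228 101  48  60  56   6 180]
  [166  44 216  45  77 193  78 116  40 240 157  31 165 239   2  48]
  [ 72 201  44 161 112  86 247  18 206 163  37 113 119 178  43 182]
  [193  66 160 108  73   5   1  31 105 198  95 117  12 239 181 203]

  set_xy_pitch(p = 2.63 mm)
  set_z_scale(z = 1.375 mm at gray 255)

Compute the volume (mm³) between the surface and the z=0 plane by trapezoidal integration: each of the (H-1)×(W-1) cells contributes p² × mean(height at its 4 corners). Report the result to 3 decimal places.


495.053

height_mm = gray/255 × 1.375; cell vol = 2.63² × mean(4 corners)
unit = 2.63² × 1.375 / (4×255) = 0.00932425 mm³ per gray-sum
row 0: Σ corner-gray over 15 cells = 7456  → 69.5216
row 1: Σ corner-gray over 15 cells = 7408  → 69.0741
row 2: Σ corner-gray over 15 cells = 8046  → 75.0229
row 3: Σ corner-gray over 15 cells = 8354  → 77.8948
row 4: Σ corner-gray over 15 cells = 7731  → 72.0858
row 5: Σ corner-gray over 15 cells = 7210  → 67.2279
row 6: Σ corner-gray over 15 cells = 6888  → 64.2255
Σ rows: total corner-gray = 53093  → 495.0525 mm³


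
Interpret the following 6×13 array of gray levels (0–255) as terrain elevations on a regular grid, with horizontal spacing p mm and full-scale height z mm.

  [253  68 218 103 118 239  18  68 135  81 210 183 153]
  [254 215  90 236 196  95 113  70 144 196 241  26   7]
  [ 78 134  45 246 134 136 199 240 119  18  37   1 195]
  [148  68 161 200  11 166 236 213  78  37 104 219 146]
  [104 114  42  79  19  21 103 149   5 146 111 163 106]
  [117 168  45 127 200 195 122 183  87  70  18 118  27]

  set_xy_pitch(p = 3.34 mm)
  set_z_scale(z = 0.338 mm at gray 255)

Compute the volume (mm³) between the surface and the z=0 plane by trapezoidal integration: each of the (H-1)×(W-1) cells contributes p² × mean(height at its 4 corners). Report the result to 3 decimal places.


height_mm = gray/255 × 0.338; cell vol = 3.34² × mean(4 corners)
unit = 3.34² × 0.338 / (4×255) = 0.00369666 mm³ per gray-sum
row 0: Σ corner-gray over 12 cells = 6793  → 25.1114
row 1: Σ corner-gray over 12 cells = 6396  → 23.6438
row 2: Σ corner-gray over 12 cells = 6171  → 22.8121
row 3: Σ corner-gray over 12 cells = 5394  → 19.9398
row 4: Σ corner-gray over 12 cells = 4924  → 18.2024
Σ rows: total corner-gray = 29678  → 109.7095 mm³

109.709


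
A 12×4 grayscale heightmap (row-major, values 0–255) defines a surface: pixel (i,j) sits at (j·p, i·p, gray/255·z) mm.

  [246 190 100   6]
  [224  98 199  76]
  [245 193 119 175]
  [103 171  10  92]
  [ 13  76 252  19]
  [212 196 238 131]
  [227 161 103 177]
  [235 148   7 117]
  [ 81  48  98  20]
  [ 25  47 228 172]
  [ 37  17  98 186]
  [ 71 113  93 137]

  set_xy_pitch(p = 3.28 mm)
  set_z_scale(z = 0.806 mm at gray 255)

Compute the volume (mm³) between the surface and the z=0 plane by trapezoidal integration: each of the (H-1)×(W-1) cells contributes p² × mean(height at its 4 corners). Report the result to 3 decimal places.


height_mm = gray/255 × 0.806; cell vol = 3.28² × mean(4 corners)
unit = 3.28² × 0.806 / (4×255) = 0.00850125 mm³ per gray-sum
row 0: Σ corner-gray over 3 cells = 1726  → 14.6731
row 1: Σ corner-gray over 3 cells = 1938  → 16.4754
row 2: Σ corner-gray over 3 cells = 1601  → 13.6105
row 3: Σ corner-gray over 3 cells = 1245  → 10.5841
row 4: Σ corner-gray over 3 cells = 1899  → 16.1439
row 5: Σ corner-gray over 3 cells = 2143  → 18.2182
row 6: Σ corner-gray over 3 cells = 1594  → 13.5510
row 7: Σ corner-gray over 3 cells = 1055  → 8.9688
row 8: Σ corner-gray over 3 cells = 1140  → 9.6914
row 9: Σ corner-gray over 3 cells = 1200  → 10.2015
row 10: Σ corner-gray over 3 cells = 1073  → 9.1218
Σ rows: total corner-gray = 16614  → 141.2397 mm³

141.240


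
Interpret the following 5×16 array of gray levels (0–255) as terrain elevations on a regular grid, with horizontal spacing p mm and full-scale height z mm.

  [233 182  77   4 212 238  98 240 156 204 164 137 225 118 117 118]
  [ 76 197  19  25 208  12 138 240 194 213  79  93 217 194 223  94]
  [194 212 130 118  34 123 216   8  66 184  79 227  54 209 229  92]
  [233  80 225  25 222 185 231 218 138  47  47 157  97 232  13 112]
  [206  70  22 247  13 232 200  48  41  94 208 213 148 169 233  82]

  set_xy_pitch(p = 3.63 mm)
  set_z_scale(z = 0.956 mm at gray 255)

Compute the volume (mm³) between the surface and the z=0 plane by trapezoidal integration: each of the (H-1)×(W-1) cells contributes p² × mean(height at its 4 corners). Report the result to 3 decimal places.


height_mm = gray/255 × 0.956; cell vol = 3.63² × mean(4 corners)
unit = 3.63² × 0.956 / (4×255) = 0.0123501 mm³ per gray-sum
row 0: Σ corner-gray over 15 cells = 8969  → 110.7682
row 1: Σ corner-gray over 15 cells = 8338  → 102.9753
row 2: Σ corner-gray over 15 cells = 8243  → 101.8020
row 3: Σ corner-gray over 15 cells = 8343  → 103.0370
Σ rows: total corner-gray = 33893  → 418.5824 mm³

418.582


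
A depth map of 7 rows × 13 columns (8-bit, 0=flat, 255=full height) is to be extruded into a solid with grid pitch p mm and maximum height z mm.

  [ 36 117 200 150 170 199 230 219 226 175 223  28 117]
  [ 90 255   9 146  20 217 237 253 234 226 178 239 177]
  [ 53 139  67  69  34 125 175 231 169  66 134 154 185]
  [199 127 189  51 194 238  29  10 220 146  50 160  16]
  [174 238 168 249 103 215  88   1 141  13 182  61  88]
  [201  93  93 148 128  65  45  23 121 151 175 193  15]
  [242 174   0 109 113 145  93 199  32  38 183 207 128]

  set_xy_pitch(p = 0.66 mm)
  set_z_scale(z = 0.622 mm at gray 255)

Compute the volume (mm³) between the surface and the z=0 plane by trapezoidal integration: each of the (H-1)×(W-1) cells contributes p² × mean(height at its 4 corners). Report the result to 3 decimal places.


height_mm = gray/255 × 0.622; cell vol = 0.66² × mean(4 corners)
unit = 0.66² × 0.622 / (4×255) = 0.000265631 mm³ per gray-sum
row 0: Σ corner-gray over 12 cells = 8322  → 2.2106
row 1: Σ corner-gray over 12 cells = 7259  → 1.9282
row 2: Σ corner-gray over 12 cells = 6007  → 1.5956
row 3: Σ corner-gray over 12 cells = 6223  → 1.6530
row 4: Σ corner-gray over 12 cells = 5866  → 1.5582
row 5: Σ corner-gray over 12 cells = 5642  → 1.4987
Σ rows: total corner-gray = 39319  → 10.4443 mm³

10.444


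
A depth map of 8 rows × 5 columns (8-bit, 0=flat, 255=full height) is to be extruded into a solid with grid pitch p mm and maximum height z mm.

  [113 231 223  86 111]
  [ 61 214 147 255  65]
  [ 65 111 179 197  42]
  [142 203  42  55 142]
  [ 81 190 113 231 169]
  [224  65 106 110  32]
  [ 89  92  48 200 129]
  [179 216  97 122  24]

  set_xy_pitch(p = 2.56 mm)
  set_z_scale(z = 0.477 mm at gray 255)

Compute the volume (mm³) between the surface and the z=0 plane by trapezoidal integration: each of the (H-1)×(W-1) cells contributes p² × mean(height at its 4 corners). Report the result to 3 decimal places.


height_mm = gray/255 × 0.477; cell vol = 2.56² × mean(4 corners)
unit = 2.56² × 0.477 / (4×255) = 0.00306477 mm³ per gray-sum
row 0: Σ corner-gray over 4 cells = 2662  → 8.1584
row 1: Σ corner-gray over 4 cells = 2439  → 7.4750
row 2: Σ corner-gray over 4 cells = 1965  → 6.0223
row 3: Σ corner-gray over 4 cells = 2202  → 6.7486
row 4: Σ corner-gray over 4 cells = 2136  → 6.5464
row 5: Σ corner-gray over 4 cells = 1716  → 5.2591
row 6: Σ corner-gray over 4 cells = 1971  → 6.0407
Σ rows: total corner-gray = 15091  → 46.2505 mm³

46.250


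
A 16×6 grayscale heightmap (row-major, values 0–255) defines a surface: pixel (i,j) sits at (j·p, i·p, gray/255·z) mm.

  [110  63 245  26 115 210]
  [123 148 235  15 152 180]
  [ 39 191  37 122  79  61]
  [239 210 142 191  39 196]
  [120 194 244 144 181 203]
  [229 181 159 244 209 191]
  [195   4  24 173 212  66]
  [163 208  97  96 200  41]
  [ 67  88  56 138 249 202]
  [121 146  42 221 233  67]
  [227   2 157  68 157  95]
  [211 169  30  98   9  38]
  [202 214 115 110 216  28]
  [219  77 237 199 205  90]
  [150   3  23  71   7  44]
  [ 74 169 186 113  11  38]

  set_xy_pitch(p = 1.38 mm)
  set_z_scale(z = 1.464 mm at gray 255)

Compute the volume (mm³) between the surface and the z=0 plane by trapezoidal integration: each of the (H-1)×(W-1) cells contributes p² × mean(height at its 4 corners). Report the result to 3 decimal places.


height_mm = gray/255 × 1.464; cell vol = 1.38² × mean(4 corners)
unit = 1.38² × 1.464 / (4×255) = 0.00273337 mm³ per gray-sum
row 0: Σ corner-gray over 5 cells = 2621  → 7.1642
row 1: Σ corner-gray over 5 cells = 2361  → 6.4535
row 2: Σ corner-gray over 5 cells = 2557  → 6.9892
row 3: Σ corner-gray over 5 cells = 3448  → 9.4247
row 4: Σ corner-gray over 5 cells = 3855  → 10.5372
row 5: Σ corner-gray over 5 cells = 3093  → 8.4543
row 6: Σ corner-gray over 5 cells = 2493  → 6.8143
row 7: Σ corner-gray over 5 cells = 2737  → 7.4812
row 8: Σ corner-gray over 5 cells = 2803  → 7.6616
row 9: Σ corner-gray over 5 cells = 2562  → 7.0029
row 10: Σ corner-gray over 5 cells = 1951  → 5.3328
row 11: Σ corner-gray over 5 cells = 2401  → 6.5628
row 12: Σ corner-gray over 5 cells = 3285  → 8.9791
row 13: Σ corner-gray over 5 cells = 2147  → 5.8686
row 14: Σ corner-gray over 5 cells = 1472  → 4.0235
Σ rows: total corner-gray = 39786  → 108.7500 mm³

108.750


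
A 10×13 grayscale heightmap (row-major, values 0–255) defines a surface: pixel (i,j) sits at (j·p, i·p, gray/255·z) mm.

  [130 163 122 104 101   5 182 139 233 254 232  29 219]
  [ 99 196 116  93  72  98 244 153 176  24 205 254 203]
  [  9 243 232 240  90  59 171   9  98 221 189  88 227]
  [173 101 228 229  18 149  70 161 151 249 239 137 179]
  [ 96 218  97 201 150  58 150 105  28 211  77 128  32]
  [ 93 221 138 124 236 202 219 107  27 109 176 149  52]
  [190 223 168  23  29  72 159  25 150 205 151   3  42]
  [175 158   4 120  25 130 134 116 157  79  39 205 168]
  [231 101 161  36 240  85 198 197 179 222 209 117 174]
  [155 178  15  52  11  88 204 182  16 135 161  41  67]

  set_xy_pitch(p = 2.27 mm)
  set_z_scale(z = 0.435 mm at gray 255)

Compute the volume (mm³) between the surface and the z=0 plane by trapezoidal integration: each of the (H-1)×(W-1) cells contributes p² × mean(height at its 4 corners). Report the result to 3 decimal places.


height_mm = gray/255 × 0.435; cell vol = 2.27² × mean(4 corners)
unit = 2.27² × 0.435 / (4×255) = 0.00219756 mm³ per gray-sum
row 0: Σ corner-gray over 12 cells = 7041  → 15.4730
row 1: Σ corner-gray over 12 cells = 7080  → 15.5587
row 2: Σ corner-gray over 12 cells = 7332  → 16.1125
row 3: Σ corner-gray over 12 cells = 6790  → 14.9214
row 4: Σ corner-gray over 12 cells = 6535  → 14.3611
row 5: Σ corner-gray over 12 cells = 6209  → 13.6447
row 6: Σ corner-gray over 12 cells = 5325  → 11.7020
row 7: Σ corner-gray over 12 cells = 6572  → 14.4424
row 8: Σ corner-gray over 12 cells = 6283  → 13.8073
Σ rows: total corner-gray = 59167  → 130.0230 mm³

130.023


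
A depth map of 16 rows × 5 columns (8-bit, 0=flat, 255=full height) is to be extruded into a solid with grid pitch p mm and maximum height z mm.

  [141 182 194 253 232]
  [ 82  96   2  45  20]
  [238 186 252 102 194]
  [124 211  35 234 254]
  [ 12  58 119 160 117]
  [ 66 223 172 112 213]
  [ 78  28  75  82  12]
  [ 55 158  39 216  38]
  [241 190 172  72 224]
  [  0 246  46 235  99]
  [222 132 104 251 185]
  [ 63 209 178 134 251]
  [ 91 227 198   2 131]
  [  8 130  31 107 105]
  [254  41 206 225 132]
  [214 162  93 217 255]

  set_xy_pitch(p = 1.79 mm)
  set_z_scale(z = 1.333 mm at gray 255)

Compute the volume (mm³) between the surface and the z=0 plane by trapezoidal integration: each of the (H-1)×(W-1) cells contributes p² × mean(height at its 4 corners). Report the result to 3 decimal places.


138.290

height_mm = gray/255 × 1.333; cell vol = 1.79² × mean(4 corners)
unit = 1.79² × 1.333 / (4×255) = 0.00418732 mm³ per gray-sum
row 0: Σ corner-gray over 4 cells = 2019  → 8.4542
row 1: Σ corner-gray over 4 cells = 1900  → 7.9559
row 2: Σ corner-gray over 4 cells = 2850  → 11.9339
row 3: Σ corner-gray over 4 cells = 2141  → 8.9650
row 4: Σ corner-gray over 4 cells = 2096  → 8.7766
row 5: Σ corner-gray over 4 cells = 1753  → 7.3404
row 6: Σ corner-gray over 4 cells = 1379  → 5.7743
row 7: Σ corner-gray over 4 cells = 2252  → 9.4298
row 8: Σ corner-gray over 4 cells = 2486  → 10.4097
row 9: Σ corner-gray over 4 cells = 2534  → 10.6107
row 10: Σ corner-gray over 4 cells = 2737  → 11.4607
row 11: Σ corner-gray over 4 cells = 2432  → 10.1836
row 12: Σ corner-gray over 4 cells = 1725  → 7.2231
row 13: Σ corner-gray over 4 cells = 1979  → 8.2867
row 14: Σ corner-gray over 4 cells = 2743  → 11.4858
Σ rows: total corner-gray = 33026  → 138.2904 mm³
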